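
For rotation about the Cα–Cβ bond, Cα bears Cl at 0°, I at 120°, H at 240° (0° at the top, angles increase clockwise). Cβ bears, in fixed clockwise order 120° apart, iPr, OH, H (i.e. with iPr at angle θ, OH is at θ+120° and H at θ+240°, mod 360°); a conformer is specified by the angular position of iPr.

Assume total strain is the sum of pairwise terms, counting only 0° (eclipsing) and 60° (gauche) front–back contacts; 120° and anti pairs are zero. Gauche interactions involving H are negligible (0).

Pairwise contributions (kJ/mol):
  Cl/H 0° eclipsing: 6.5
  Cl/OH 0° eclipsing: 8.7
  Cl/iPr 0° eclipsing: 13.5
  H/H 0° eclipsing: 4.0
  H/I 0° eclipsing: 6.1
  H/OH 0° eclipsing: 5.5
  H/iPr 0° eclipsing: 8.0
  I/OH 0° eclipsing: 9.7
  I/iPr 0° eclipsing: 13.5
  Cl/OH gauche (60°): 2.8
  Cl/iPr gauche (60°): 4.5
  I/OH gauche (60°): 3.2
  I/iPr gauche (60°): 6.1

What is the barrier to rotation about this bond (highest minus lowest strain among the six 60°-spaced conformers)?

iPr at 0° is eclipsed. Cl at 0° is eclipsed with iPr at 0° (13.5); I at 120° is eclipsed with OH at 120° (9.7); H at 240° is eclipsed with H at 240° (4.0). Total 27.2 kJ/mol.
iPr at 60° is staggered. Cl at 0° is gauche with iPr at 60° (4.5); I at 120° is gauche with iPr at 60° (6.1); I at 120° is gauche with OH at 180° (3.2). Total 13.8 kJ/mol.
iPr at 120° is eclipsed. Cl at 0° is eclipsed with H at 0° (6.5); I at 120° is eclipsed with iPr at 120° (13.5); H at 240° is eclipsed with OH at 240° (5.5). Total 25.5 kJ/mol.
iPr at 180° is staggered. Cl at 0° is gauche with OH at 300° (2.8); I at 120° is gauche with iPr at 180° (6.1). Total 8.9 kJ/mol.
iPr at 240° is eclipsed. Cl at 0° is eclipsed with OH at 0° (8.7); I at 120° is eclipsed with H at 120° (6.1); H at 240° is eclipsed with iPr at 240° (8.0). Total 22.8 kJ/mol.
iPr at 300° is staggered. Cl at 0° is gauche with iPr at 300° (4.5); Cl at 0° is gauche with OH at 60° (2.8); I at 120° is gauche with OH at 60° (3.2). Total 10.5 kJ/mol.
Max at 0° (27.2 kJ/mol), min at 180° (8.9 kJ/mol); barrier = 18.3 kJ/mol.

18.3 kJ/mol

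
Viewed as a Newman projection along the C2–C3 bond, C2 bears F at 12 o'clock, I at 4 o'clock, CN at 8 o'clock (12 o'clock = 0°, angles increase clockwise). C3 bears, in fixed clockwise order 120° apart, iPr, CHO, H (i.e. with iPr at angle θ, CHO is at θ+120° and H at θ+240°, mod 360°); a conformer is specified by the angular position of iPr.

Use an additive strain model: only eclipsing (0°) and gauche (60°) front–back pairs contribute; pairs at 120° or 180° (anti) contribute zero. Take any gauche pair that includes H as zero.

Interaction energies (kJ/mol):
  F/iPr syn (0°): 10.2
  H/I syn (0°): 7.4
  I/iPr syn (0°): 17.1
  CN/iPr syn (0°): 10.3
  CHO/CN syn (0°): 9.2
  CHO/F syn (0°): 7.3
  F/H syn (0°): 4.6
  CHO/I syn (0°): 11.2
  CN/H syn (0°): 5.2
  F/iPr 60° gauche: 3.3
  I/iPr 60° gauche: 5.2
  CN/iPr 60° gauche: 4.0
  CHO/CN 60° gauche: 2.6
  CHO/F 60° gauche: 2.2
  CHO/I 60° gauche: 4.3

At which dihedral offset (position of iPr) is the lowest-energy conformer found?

300°

iPr at 0° (eclipsed): F(0°)/iPr(0°) eclipsed 10.2; I(120°)/CHO(120°) eclipsed 11.2; CN(240°)/H(240°) eclipsed 5.2 → 26.6 kJ/mol.
iPr at 60° (staggered): F(0°)/iPr(60°) gauche 3.3; I(120°)/iPr(60°) gauche 5.2; I(120°)/CHO(180°) gauche 4.3; CN(240°)/CHO(180°) gauche 2.6 → 15.4 kJ/mol.
iPr at 120° (eclipsed): F(0°)/H(0°) eclipsed 4.6; I(120°)/iPr(120°) eclipsed 17.1; CN(240°)/CHO(240°) eclipsed 9.2 → 30.9 kJ/mol.
iPr at 180° (staggered): F(0°)/CHO(300°) gauche 2.2; I(120°)/iPr(180°) gauche 5.2; CN(240°)/iPr(180°) gauche 4.0; CN(240°)/CHO(300°) gauche 2.6 → 14.0 kJ/mol.
iPr at 240° (eclipsed): F(0°)/CHO(0°) eclipsed 7.3; I(120°)/H(120°) eclipsed 7.4; CN(240°)/iPr(240°) eclipsed 10.3 → 25.0 kJ/mol.
iPr at 300° (staggered): F(0°)/iPr(300°) gauche 3.3; F(0°)/CHO(60°) gauche 2.2; I(120°)/CHO(60°) gauche 4.3; CN(240°)/iPr(300°) gauche 4.0 → 13.8 kJ/mol.
The minimum (13.8 kJ/mol) occurs with iPr at 300°.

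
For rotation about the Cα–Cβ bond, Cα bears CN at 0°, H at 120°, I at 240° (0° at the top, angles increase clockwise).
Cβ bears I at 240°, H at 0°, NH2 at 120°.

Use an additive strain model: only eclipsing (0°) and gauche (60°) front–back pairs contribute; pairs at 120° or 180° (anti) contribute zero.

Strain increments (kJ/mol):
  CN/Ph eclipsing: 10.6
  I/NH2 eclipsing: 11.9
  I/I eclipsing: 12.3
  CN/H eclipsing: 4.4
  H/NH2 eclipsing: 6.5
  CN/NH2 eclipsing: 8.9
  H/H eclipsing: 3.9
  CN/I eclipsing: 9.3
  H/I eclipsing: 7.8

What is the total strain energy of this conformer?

This conformer (eclipsed): CN(0°)/H(0°) eclipsed 4.4; H(120°)/NH2(120°) eclipsed 6.5; I(240°)/I(240°) eclipsed 12.3 → 23.2 kJ/mol.

23.2 kJ/mol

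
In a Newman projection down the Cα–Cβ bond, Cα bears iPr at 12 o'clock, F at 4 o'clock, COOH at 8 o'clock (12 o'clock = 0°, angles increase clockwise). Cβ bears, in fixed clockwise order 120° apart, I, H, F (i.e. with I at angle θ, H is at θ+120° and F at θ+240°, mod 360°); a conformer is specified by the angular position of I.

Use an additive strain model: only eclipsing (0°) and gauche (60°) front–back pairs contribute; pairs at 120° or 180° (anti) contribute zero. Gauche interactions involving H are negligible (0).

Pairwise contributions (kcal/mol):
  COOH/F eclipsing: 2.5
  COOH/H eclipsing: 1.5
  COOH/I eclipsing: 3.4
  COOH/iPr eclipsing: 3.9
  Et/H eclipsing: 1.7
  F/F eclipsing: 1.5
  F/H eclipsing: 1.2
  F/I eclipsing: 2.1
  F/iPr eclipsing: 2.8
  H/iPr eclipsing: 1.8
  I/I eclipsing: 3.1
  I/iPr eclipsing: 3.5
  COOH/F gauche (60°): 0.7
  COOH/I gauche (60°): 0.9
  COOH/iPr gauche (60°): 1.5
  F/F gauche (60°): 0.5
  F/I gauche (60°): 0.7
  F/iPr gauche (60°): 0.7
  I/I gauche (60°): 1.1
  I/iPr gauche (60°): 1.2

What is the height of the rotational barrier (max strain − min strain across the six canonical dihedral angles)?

4.4 kcal/mol

I at 0° (eclipsed): iPr–I eclipsed, F–H eclipsed, COOH–F eclipsed; 3.5 + 1.2 + 2.5 = 7.2 kcal/mol.
I at 60° (staggered): iPr–I gauche, iPr–F gauche, F–I gauche, COOH–F gauche; 1.2 + 0.7 + 0.7 + 0.7 = 3.3 kcal/mol.
I at 120° (eclipsed): iPr–F eclipsed, F–I eclipsed, COOH–H eclipsed; 2.8 + 2.1 + 1.5 = 6.4 kcal/mol.
I at 180° (staggered): iPr–F gauche, F–I gauche, F–F gauche, COOH–I gauche; 0.7 + 0.7 + 0.5 + 0.9 = 2.8 kcal/mol.
I at 240° (eclipsed): iPr–H eclipsed, F–F eclipsed, COOH–I eclipsed; 1.8 + 1.5 + 3.4 = 6.7 kcal/mol.
I at 300° (staggered): iPr–I gauche, F–F gauche, COOH–I gauche, COOH–F gauche; 1.2 + 0.5 + 0.9 + 0.7 = 3.3 kcal/mol.
Max at 0° (7.2 kcal/mol), min at 180° (2.8 kcal/mol); barrier = 4.4 kcal/mol.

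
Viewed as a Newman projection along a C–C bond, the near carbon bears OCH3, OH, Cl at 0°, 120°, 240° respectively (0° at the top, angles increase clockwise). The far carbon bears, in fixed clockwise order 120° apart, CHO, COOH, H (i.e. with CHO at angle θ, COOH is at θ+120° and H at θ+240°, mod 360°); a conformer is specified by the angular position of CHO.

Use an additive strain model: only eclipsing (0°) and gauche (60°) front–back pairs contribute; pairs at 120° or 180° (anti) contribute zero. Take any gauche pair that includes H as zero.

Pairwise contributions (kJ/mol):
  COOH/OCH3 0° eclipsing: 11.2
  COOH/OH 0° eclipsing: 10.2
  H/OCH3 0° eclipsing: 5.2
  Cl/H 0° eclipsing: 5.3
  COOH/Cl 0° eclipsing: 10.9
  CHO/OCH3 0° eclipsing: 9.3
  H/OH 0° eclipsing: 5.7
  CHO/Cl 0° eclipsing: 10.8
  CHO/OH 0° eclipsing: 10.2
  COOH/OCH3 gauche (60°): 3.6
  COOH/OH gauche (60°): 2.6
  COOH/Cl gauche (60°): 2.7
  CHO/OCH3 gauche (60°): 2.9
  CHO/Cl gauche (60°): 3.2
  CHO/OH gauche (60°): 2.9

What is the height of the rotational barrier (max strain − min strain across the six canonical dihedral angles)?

CHO at 0° (eclipsed): OCH3–CHO eclipsed, OH–COOH eclipsed, Cl–H eclipsed; 9.3 + 10.2 + 5.3 = 24.8 kJ/mol.
CHO at 60° (staggered): OCH3–CHO gauche, OH–CHO gauche, OH–COOH gauche, Cl–COOH gauche; 2.9 + 2.9 + 2.6 + 2.7 = 11.1 kJ/mol.
CHO at 120° (eclipsed): OCH3–H eclipsed, OH–CHO eclipsed, Cl–COOH eclipsed; 5.2 + 10.2 + 10.9 = 26.3 kJ/mol.
CHO at 180° (staggered): OCH3–COOH gauche, OH–CHO gauche, Cl–CHO gauche, Cl–COOH gauche; 3.6 + 2.9 + 3.2 + 2.7 = 12.4 kJ/mol.
CHO at 240° (eclipsed): OCH3–COOH eclipsed, OH–H eclipsed, Cl–CHO eclipsed; 11.2 + 5.7 + 10.8 = 27.7 kJ/mol.
CHO at 300° (staggered): OCH3–CHO gauche, OCH3–COOH gauche, OH–COOH gauche, Cl–CHO gauche; 2.9 + 3.6 + 2.6 + 3.2 = 12.3 kJ/mol.
Max at 240° (27.7 kJ/mol), min at 60° (11.1 kJ/mol); barrier = 16.6 kJ/mol.

16.6 kJ/mol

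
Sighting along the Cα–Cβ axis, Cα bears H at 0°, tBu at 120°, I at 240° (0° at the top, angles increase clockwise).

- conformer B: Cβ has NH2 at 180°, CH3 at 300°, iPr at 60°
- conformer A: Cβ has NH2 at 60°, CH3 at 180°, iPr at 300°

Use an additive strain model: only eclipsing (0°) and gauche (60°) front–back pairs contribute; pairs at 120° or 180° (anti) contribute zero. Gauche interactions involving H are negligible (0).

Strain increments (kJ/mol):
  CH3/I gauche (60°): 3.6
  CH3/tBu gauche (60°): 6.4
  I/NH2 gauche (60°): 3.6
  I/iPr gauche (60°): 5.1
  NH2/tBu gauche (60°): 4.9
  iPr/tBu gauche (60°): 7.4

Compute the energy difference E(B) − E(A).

-0.5 kJ/mol

B is staggered. tBu at 120° is gauche with NH2 at 180° (4.9); tBu at 120° is gauche with iPr at 60° (7.4); I at 240° is gauche with NH2 at 180° (3.6); I at 240° is gauche with CH3 at 300° (3.6). Total 19.5 kJ/mol.
A is staggered. tBu at 120° is gauche with NH2 at 60° (4.9); tBu at 120° is gauche with CH3 at 180° (6.4); I at 240° is gauche with CH3 at 180° (3.6); I at 240° is gauche with iPr at 300° (5.1). Total 20.0 kJ/mol.
E(B) − E(A) = 19.5 − 20.0 = -0.5 kJ/mol.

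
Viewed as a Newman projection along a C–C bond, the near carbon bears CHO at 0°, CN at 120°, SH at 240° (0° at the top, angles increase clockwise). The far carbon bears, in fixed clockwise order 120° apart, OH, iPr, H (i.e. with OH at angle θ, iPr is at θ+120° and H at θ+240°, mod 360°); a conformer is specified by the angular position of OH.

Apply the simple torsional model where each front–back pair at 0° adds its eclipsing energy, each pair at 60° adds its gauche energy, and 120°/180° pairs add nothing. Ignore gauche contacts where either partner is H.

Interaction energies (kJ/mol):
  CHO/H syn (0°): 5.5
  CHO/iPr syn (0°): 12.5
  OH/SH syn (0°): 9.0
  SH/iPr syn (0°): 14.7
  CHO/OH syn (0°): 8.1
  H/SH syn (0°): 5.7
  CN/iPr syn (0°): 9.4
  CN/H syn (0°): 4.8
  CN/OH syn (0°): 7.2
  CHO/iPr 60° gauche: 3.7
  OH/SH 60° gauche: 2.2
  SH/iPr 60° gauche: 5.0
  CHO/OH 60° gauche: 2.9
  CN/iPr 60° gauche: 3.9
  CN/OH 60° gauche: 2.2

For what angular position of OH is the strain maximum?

OH at 0° (eclipsed): CHO–OH eclipsed, CN–iPr eclipsed, SH–H eclipsed; 8.1 + 9.4 + 5.7 = 23.2 kJ/mol.
OH at 60° (staggered): CHO–OH gauche, CN–OH gauche, CN–iPr gauche, SH–iPr gauche; 2.9 + 2.2 + 3.9 + 5.0 = 14.0 kJ/mol.
OH at 120° (eclipsed): CHO–H eclipsed, CN–OH eclipsed, SH–iPr eclipsed; 5.5 + 7.2 + 14.7 = 27.4 kJ/mol.
OH at 180° (staggered): CHO–iPr gauche, CN–OH gauche, SH–OH gauche, SH–iPr gauche; 3.7 + 2.2 + 2.2 + 5.0 = 13.1 kJ/mol.
OH at 240° (eclipsed): CHO–iPr eclipsed, CN–H eclipsed, SH–OH eclipsed; 12.5 + 4.8 + 9.0 = 26.3 kJ/mol.
OH at 300° (staggered): CHO–OH gauche, CHO–iPr gauche, CN–iPr gauche, SH–OH gauche; 2.9 + 3.7 + 3.9 + 2.2 = 12.7 kJ/mol.
The maximum (27.4 kJ/mol) occurs with OH at 120°.

120°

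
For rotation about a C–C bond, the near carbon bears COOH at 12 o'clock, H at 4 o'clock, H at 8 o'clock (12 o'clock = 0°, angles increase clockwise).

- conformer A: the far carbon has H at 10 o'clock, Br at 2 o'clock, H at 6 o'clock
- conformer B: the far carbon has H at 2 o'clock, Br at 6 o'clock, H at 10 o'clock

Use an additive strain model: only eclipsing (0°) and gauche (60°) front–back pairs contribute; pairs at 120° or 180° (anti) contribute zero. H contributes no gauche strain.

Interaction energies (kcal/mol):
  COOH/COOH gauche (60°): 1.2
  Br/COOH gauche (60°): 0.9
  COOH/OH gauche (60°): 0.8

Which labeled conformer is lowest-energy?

B

A (staggered): COOH–Br gauche; 0.9 = 0.9 kcal/mol.
B (staggered): no non-H gauche contacts → 0.0 kcal/mol.
B has the lowest total (0.0 kcal/mol).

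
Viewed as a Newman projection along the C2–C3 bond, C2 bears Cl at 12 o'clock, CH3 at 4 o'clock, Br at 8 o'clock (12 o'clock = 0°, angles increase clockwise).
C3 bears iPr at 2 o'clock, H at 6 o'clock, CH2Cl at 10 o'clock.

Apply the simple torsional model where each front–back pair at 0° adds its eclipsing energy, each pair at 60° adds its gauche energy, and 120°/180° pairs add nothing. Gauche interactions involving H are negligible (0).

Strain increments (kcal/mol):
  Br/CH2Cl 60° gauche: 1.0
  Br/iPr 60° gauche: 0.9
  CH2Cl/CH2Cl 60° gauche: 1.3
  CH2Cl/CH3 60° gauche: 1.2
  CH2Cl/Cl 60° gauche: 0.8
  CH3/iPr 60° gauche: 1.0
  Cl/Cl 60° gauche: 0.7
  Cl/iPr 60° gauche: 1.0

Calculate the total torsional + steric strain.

This conformer is staggered. Cl at 0° is gauche with iPr at 60° (1.0); Cl at 0° is gauche with CH2Cl at 300° (0.8); CH3 at 120° is gauche with iPr at 60° (1.0); Br at 240° is gauche with CH2Cl at 300° (1.0). Total 3.8 kcal/mol.

3.8 kcal/mol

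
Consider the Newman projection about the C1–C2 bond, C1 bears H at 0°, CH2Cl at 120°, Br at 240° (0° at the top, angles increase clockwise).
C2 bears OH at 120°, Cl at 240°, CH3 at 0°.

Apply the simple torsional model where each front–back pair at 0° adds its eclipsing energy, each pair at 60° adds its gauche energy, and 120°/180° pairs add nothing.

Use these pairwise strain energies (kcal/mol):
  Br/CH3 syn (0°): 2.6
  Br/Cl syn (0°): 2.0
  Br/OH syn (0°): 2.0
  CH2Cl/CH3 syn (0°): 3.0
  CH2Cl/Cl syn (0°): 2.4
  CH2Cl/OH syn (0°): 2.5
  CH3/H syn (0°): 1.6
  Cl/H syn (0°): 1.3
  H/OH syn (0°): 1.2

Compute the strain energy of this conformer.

This conformer is eclipsed. H at 0° is eclipsed with CH3 at 0° (1.6); CH2Cl at 120° is eclipsed with OH at 120° (2.5); Br at 240° is eclipsed with Cl at 240° (2.0). Total 6.1 kcal/mol.

6.1 kcal/mol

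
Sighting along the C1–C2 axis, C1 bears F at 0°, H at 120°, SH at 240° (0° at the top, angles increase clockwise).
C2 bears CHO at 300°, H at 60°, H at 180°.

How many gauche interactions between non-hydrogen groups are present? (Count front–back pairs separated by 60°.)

2

Non-H gauche pairs: F(0°)/CHO(300°); SH(240°)/CHO(300°) — 2 interactions.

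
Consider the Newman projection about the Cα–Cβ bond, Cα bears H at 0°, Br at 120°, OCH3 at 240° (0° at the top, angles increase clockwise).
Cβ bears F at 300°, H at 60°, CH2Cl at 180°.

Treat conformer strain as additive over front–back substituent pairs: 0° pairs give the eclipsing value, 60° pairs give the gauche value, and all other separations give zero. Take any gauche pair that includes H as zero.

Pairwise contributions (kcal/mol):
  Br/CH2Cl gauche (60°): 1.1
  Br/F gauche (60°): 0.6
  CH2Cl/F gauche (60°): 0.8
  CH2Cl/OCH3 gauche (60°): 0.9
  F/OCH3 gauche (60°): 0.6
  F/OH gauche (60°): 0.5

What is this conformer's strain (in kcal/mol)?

This conformer (staggered): Br(120°)/CH2Cl(180°) gauche 1.1; OCH3(240°)/F(300°) gauche 0.6; OCH3(240°)/CH2Cl(180°) gauche 0.9 → 2.6 kcal/mol.

2.6 kcal/mol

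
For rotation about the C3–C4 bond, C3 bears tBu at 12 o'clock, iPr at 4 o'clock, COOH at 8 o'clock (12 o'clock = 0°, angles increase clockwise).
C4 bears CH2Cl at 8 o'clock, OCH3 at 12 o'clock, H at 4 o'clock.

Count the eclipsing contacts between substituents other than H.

Non-H eclipsing pairs: tBu(0°)/OCH3(0°); COOH(240°)/CH2Cl(240°) — 2 interactions.

2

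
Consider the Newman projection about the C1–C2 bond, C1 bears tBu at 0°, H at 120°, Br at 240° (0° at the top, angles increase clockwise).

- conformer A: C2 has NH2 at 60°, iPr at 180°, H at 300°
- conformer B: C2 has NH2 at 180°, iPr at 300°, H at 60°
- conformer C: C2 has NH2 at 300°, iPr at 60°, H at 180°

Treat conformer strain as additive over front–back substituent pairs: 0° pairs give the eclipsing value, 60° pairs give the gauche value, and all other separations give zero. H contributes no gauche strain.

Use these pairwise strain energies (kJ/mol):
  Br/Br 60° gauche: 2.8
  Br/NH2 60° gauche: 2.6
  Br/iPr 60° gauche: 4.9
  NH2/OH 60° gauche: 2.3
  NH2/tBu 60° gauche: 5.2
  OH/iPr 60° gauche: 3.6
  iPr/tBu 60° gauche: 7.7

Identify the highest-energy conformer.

C

A (staggered): tBu–NH2 gauche, Br–iPr gauche; 5.2 + 4.9 = 10.1 kJ/mol.
B (staggered): tBu–iPr gauche, Br–NH2 gauche, Br–iPr gauche; 7.7 + 2.6 + 4.9 = 15.2 kJ/mol.
C (staggered): tBu–NH2 gauche, tBu–iPr gauche, Br–NH2 gauche; 5.2 + 7.7 + 2.6 = 15.5 kJ/mol.
C has the highest total (15.5 kJ/mol).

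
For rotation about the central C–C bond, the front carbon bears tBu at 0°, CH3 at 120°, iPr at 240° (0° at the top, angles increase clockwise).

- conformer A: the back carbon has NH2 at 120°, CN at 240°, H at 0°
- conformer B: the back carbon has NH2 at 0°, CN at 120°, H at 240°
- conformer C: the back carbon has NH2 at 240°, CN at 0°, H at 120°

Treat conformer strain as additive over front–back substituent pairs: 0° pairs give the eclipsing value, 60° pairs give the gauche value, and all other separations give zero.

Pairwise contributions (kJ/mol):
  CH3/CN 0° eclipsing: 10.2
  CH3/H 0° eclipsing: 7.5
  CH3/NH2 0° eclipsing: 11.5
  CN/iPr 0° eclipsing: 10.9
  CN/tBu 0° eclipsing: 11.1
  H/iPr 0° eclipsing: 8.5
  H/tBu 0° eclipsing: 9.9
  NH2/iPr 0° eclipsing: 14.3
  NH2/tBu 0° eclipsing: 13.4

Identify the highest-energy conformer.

A (eclipsed): tBu(0°)/H(0°) eclipsed 9.9; CH3(120°)/NH2(120°) eclipsed 11.5; iPr(240°)/CN(240°) eclipsed 10.9 → 32.3 kJ/mol.
B (eclipsed): tBu(0°)/NH2(0°) eclipsed 13.4; CH3(120°)/CN(120°) eclipsed 10.2; iPr(240°)/H(240°) eclipsed 8.5 → 32.1 kJ/mol.
C (eclipsed): tBu(0°)/CN(0°) eclipsed 11.1; CH3(120°)/H(120°) eclipsed 7.5; iPr(240°)/NH2(240°) eclipsed 14.3 → 32.9 kJ/mol.
C has the highest total (32.9 kJ/mol).

C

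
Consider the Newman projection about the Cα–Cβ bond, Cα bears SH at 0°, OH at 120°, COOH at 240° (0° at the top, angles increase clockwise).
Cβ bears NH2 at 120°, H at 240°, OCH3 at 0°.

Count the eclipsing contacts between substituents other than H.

Non-H eclipsing pairs: SH(0°)/OCH3(0°); OH(120°)/NH2(120°) — 2 interactions.

2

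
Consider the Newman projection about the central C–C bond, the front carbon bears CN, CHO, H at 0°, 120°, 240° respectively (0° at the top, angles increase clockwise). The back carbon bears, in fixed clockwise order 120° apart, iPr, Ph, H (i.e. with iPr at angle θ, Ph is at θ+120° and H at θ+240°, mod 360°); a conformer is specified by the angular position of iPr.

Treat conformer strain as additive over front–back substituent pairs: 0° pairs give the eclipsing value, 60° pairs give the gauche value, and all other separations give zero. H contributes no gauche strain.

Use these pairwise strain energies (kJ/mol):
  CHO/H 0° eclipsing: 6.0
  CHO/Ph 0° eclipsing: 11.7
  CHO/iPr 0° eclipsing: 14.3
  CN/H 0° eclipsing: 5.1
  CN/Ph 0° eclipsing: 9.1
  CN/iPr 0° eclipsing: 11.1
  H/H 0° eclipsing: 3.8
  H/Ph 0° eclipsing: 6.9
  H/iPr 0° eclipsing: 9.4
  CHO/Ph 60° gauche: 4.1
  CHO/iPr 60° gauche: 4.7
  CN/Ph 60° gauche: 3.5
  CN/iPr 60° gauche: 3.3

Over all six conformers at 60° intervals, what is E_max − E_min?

18.4 kJ/mol

iPr at 0° (eclipsed): CN–iPr eclipsed, CHO–Ph eclipsed, H–H eclipsed; 11.1 + 11.7 + 3.8 = 26.6 kJ/mol.
iPr at 60° (staggered): CN–iPr gauche, CHO–iPr gauche, CHO–Ph gauche; 3.3 + 4.7 + 4.1 = 12.1 kJ/mol.
iPr at 120° (eclipsed): CN–H eclipsed, CHO–iPr eclipsed, H–Ph eclipsed; 5.1 + 14.3 + 6.9 = 26.3 kJ/mol.
iPr at 180° (staggered): CN–Ph gauche, CHO–iPr gauche; 3.5 + 4.7 = 8.2 kJ/mol.
iPr at 240° (eclipsed): CN–Ph eclipsed, CHO–H eclipsed, H–iPr eclipsed; 9.1 + 6.0 + 9.4 = 24.5 kJ/mol.
iPr at 300° (staggered): CN–iPr gauche, CN–Ph gauche, CHO–Ph gauche; 3.3 + 3.5 + 4.1 = 10.9 kJ/mol.
Max at 0° (26.6 kJ/mol), min at 180° (8.2 kJ/mol); barrier = 18.4 kJ/mol.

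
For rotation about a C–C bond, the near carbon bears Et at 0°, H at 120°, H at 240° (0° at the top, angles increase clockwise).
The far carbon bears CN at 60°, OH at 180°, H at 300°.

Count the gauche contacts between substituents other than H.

Non-H gauche pairs: Et(0°)/CN(60°) — 1 interaction.

1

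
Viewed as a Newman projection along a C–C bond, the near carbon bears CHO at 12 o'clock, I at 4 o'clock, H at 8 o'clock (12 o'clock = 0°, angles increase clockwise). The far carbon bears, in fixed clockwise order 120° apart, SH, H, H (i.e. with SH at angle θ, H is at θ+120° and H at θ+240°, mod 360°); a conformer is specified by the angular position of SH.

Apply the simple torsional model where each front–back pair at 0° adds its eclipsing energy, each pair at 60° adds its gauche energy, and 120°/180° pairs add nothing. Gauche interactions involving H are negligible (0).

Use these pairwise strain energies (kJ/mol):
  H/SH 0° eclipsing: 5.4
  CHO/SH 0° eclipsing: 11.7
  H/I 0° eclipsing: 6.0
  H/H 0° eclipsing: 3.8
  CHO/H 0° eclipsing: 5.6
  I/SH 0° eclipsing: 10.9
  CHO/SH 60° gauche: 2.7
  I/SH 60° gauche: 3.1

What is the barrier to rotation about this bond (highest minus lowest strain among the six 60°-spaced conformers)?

SH at 0° (eclipsed): CHO–SH eclipsed, I–H eclipsed, H–H eclipsed; 11.7 + 6.0 + 3.8 = 21.5 kJ/mol.
SH at 60° (staggered): CHO–SH gauche, I–SH gauche; 2.7 + 3.1 = 5.8 kJ/mol.
SH at 120° (eclipsed): CHO–H eclipsed, I–SH eclipsed, H–H eclipsed; 5.6 + 10.9 + 3.8 = 20.3 kJ/mol.
SH at 180° (staggered): I–SH gauche; 3.1 = 3.1 kJ/mol.
SH at 240° (eclipsed): CHO–H eclipsed, I–H eclipsed, H–SH eclipsed; 5.6 + 6.0 + 5.4 = 17.0 kJ/mol.
SH at 300° (staggered): CHO–SH gauche; 2.7 = 2.7 kJ/mol.
Max at 0° (21.5 kJ/mol), min at 300° (2.7 kJ/mol); barrier = 18.8 kJ/mol.

18.8 kJ/mol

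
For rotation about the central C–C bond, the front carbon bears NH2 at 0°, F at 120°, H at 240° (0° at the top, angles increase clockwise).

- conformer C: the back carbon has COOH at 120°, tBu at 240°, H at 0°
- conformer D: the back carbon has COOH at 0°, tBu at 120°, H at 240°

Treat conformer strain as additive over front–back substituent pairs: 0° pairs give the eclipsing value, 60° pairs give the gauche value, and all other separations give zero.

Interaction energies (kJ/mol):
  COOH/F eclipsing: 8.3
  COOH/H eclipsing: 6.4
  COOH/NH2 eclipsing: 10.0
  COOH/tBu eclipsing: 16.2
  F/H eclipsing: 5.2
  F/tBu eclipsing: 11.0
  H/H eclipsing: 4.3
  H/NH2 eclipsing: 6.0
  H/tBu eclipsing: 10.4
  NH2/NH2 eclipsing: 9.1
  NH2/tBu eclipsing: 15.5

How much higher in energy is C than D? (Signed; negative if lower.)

-0.6 kJ/mol

C (eclipsed): NH2–H eclipsed, F–COOH eclipsed, H–tBu eclipsed; 6.0 + 8.3 + 10.4 = 24.7 kJ/mol.
D (eclipsed): NH2–COOH eclipsed, F–tBu eclipsed, H–H eclipsed; 10.0 + 11.0 + 4.3 = 25.3 kJ/mol.
E(C) − E(D) = 24.7 − 25.3 = -0.6 kJ/mol.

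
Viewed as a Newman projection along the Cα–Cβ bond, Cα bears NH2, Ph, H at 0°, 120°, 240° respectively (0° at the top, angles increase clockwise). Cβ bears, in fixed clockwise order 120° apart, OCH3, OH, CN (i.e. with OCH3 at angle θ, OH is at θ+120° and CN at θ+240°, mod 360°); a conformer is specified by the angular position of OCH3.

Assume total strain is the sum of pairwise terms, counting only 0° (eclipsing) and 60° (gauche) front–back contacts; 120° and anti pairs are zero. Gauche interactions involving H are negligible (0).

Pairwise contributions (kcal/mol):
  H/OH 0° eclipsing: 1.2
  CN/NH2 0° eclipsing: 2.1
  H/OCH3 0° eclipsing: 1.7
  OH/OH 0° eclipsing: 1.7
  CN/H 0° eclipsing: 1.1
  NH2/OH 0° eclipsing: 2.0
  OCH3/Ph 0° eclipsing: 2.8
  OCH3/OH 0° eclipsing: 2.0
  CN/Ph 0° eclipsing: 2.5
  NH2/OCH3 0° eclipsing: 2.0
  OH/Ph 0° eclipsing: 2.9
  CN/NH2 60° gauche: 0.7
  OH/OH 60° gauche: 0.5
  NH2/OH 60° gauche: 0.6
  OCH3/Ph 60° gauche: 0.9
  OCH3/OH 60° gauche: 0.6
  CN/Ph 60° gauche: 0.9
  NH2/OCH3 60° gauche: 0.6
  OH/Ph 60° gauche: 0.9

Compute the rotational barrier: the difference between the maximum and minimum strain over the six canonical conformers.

OCH3 at 0° (eclipsed): NH2(0°)/OCH3(0°) eclipsed 2.0; Ph(120°)/OH(120°) eclipsed 2.9; H(240°)/CN(240°) eclipsed 1.1 → 6.0 kcal/mol.
OCH3 at 60° (staggered): NH2(0°)/OCH3(60°) gauche 0.6; NH2(0°)/CN(300°) gauche 0.7; Ph(120°)/OCH3(60°) gauche 0.9; Ph(120°)/OH(180°) gauche 0.9 → 3.1 kcal/mol.
OCH3 at 120° (eclipsed): NH2(0°)/CN(0°) eclipsed 2.1; Ph(120°)/OCH3(120°) eclipsed 2.8; H(240°)/OH(240°) eclipsed 1.2 → 6.1 kcal/mol.
OCH3 at 180° (staggered): NH2(0°)/OH(300°) gauche 0.6; NH2(0°)/CN(60°) gauche 0.7; Ph(120°)/OCH3(180°) gauche 0.9; Ph(120°)/CN(60°) gauche 0.9 → 3.1 kcal/mol.
OCH3 at 240° (eclipsed): NH2(0°)/OH(0°) eclipsed 2.0; Ph(120°)/CN(120°) eclipsed 2.5; H(240°)/OCH3(240°) eclipsed 1.7 → 6.2 kcal/mol.
OCH3 at 300° (staggered): NH2(0°)/OCH3(300°) gauche 0.6; NH2(0°)/OH(60°) gauche 0.6; Ph(120°)/OH(60°) gauche 0.9; Ph(120°)/CN(180°) gauche 0.9 → 3.0 kcal/mol.
Max at 240° (6.2 kcal/mol), min at 300° (3.0 kcal/mol); barrier = 3.2 kcal/mol.

3.2 kcal/mol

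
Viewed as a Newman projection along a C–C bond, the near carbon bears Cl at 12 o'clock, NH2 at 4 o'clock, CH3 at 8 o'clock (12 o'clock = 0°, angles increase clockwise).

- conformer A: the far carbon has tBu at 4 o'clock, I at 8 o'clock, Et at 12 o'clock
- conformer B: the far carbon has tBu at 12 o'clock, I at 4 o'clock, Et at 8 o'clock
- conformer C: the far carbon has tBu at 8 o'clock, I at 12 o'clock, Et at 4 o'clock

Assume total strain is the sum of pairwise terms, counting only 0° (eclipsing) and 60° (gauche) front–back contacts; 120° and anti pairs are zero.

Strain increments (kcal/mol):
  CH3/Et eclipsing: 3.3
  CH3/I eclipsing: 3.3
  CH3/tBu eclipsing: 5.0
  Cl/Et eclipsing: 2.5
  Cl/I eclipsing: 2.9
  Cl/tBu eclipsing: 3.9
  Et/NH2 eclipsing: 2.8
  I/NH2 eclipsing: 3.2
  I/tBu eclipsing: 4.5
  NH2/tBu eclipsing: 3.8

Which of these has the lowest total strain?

A (eclipsed): Cl(0°)/Et(0°) eclipsed 2.5; NH2(120°)/tBu(120°) eclipsed 3.8; CH3(240°)/I(240°) eclipsed 3.3 → 9.6 kcal/mol.
B (eclipsed): Cl(0°)/tBu(0°) eclipsed 3.9; NH2(120°)/I(120°) eclipsed 3.2; CH3(240°)/Et(240°) eclipsed 3.3 → 10.4 kcal/mol.
C (eclipsed): Cl(0°)/I(0°) eclipsed 2.9; NH2(120°)/Et(120°) eclipsed 2.8; CH3(240°)/tBu(240°) eclipsed 5.0 → 10.7 kcal/mol.
A has the lowest total (9.6 kcal/mol).

A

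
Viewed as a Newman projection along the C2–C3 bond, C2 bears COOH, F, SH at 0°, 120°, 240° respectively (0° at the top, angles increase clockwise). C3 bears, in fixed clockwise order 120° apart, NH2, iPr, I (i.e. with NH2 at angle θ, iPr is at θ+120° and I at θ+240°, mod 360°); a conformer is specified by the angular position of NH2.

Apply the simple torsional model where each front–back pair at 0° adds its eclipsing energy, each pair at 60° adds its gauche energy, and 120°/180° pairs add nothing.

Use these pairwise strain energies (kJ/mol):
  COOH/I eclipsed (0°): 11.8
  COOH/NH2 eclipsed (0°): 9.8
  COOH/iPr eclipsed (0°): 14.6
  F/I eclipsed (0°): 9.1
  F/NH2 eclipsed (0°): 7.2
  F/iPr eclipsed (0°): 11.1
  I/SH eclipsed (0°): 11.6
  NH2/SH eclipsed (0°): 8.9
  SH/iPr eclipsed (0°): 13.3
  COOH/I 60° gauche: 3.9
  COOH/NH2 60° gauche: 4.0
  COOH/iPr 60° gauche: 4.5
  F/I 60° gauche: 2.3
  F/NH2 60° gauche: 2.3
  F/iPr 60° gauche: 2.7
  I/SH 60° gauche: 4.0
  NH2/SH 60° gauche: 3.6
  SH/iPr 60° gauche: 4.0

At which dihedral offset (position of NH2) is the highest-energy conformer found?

NH2 at 0° (eclipsed): COOH(0°)/NH2(0°) eclipsed 9.8; F(120°)/iPr(120°) eclipsed 11.1; SH(240°)/I(240°) eclipsed 11.6 → 32.5 kJ/mol.
NH2 at 60° (staggered): COOH(0°)/NH2(60°) gauche 4.0; COOH(0°)/I(300°) gauche 3.9; F(120°)/NH2(60°) gauche 2.3; F(120°)/iPr(180°) gauche 2.7; SH(240°)/iPr(180°) gauche 4.0; SH(240°)/I(300°) gauche 4.0 → 20.9 kJ/mol.
NH2 at 120° (eclipsed): COOH(0°)/I(0°) eclipsed 11.8; F(120°)/NH2(120°) eclipsed 7.2; SH(240°)/iPr(240°) eclipsed 13.3 → 32.3 kJ/mol.
NH2 at 180° (staggered): COOH(0°)/iPr(300°) gauche 4.5; COOH(0°)/I(60°) gauche 3.9; F(120°)/NH2(180°) gauche 2.3; F(120°)/I(60°) gauche 2.3; SH(240°)/NH2(180°) gauche 3.6; SH(240°)/iPr(300°) gauche 4.0 → 20.6 kJ/mol.
NH2 at 240° (eclipsed): COOH(0°)/iPr(0°) eclipsed 14.6; F(120°)/I(120°) eclipsed 9.1; SH(240°)/NH2(240°) eclipsed 8.9 → 32.6 kJ/mol.
NH2 at 300° (staggered): COOH(0°)/NH2(300°) gauche 4.0; COOH(0°)/iPr(60°) gauche 4.5; F(120°)/iPr(60°) gauche 2.7; F(120°)/I(180°) gauche 2.3; SH(240°)/NH2(300°) gauche 3.6; SH(240°)/I(180°) gauche 4.0 → 21.1 kJ/mol.
The maximum (32.6 kJ/mol) occurs with NH2 at 240°.

240°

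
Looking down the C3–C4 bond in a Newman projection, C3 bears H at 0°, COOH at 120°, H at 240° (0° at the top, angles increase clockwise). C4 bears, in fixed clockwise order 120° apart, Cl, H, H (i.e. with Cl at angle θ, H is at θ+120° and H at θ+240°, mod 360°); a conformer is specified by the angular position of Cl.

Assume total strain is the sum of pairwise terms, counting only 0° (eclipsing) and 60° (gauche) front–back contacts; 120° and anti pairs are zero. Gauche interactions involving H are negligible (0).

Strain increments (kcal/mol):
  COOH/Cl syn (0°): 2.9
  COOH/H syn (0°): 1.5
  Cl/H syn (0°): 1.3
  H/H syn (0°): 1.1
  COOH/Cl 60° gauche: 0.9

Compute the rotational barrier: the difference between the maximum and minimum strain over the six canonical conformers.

Cl at 0° (eclipsed): H–Cl eclipsed, COOH–H eclipsed, H–H eclipsed; 1.3 + 1.5 + 1.1 = 3.9 kcal/mol.
Cl at 60° (staggered): COOH–Cl gauche; 0.9 = 0.9 kcal/mol.
Cl at 120° (eclipsed): H–H eclipsed, COOH–Cl eclipsed, H–H eclipsed; 1.1 + 2.9 + 1.1 = 5.1 kcal/mol.
Cl at 180° (staggered): COOH–Cl gauche; 0.9 = 0.9 kcal/mol.
Cl at 240° (eclipsed): H–H eclipsed, COOH–H eclipsed, H–Cl eclipsed; 1.1 + 1.5 + 1.3 = 3.9 kcal/mol.
Cl at 300° (staggered): no non-H gauche contacts → 0.0 kcal/mol.
Max at 120° (5.1 kcal/mol), min at 300° (0.0 kcal/mol); barrier = 5.1 kcal/mol.

5.1 kcal/mol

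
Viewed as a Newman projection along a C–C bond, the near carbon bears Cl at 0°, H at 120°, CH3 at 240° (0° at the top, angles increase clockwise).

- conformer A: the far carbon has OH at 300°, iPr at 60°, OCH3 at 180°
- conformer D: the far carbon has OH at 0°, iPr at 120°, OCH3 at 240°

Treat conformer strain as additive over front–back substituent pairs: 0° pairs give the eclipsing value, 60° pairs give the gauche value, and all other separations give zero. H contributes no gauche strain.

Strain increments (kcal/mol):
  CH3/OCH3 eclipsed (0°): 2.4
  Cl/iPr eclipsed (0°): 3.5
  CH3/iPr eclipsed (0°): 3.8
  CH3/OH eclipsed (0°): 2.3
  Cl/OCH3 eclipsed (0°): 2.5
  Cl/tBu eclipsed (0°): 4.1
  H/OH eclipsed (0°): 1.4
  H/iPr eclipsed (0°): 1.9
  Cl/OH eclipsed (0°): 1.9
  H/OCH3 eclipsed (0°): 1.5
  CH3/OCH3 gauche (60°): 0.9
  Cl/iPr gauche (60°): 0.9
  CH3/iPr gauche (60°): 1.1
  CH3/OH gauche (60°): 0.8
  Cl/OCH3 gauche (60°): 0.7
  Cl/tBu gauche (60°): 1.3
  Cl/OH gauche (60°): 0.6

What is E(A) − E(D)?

A (staggered): Cl(0°)/OH(300°) gauche 0.6; Cl(0°)/iPr(60°) gauche 0.9; CH3(240°)/OH(300°) gauche 0.8; CH3(240°)/OCH3(180°) gauche 0.9 → 3.2 kcal/mol.
D (eclipsed): Cl(0°)/OH(0°) eclipsed 1.9; H(120°)/iPr(120°) eclipsed 1.9; CH3(240°)/OCH3(240°) eclipsed 2.4 → 6.2 kcal/mol.
E(A) − E(D) = 3.2 − 6.2 = -3.0 kcal/mol.

-3.0 kcal/mol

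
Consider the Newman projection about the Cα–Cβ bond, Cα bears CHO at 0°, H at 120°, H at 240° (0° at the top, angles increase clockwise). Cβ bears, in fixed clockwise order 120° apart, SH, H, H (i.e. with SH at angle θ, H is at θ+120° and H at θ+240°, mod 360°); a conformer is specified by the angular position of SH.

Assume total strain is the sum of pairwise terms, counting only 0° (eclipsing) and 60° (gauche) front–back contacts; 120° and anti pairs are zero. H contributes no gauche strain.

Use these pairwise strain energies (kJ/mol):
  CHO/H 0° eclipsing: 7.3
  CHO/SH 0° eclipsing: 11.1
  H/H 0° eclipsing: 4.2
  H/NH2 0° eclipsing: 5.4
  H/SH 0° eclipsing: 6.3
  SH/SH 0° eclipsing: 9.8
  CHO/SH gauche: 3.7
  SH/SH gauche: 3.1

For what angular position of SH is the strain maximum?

0°

SH at 0° (eclipsed): CHO–SH eclipsed, H–H eclipsed, H–H eclipsed; 11.1 + 4.2 + 4.2 = 19.5 kJ/mol.
SH at 60° (staggered): CHO–SH gauche; 3.7 = 3.7 kJ/mol.
SH at 120° (eclipsed): CHO–H eclipsed, H–SH eclipsed, H–H eclipsed; 7.3 + 6.3 + 4.2 = 17.8 kJ/mol.
SH at 180° (staggered): no non-H gauche contacts → 0.0 kJ/mol.
SH at 240° (eclipsed): CHO–H eclipsed, H–H eclipsed, H–SH eclipsed; 7.3 + 4.2 + 6.3 = 17.8 kJ/mol.
SH at 300° (staggered): CHO–SH gauche; 3.7 = 3.7 kJ/mol.
The maximum (19.5 kJ/mol) occurs with SH at 0°.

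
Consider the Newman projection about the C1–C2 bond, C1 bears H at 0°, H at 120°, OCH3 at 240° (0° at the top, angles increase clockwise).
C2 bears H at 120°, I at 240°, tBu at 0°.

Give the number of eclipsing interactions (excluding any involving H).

1

Non-H eclipsing pairs: OCH3(240°)/I(240°) — 1 interaction.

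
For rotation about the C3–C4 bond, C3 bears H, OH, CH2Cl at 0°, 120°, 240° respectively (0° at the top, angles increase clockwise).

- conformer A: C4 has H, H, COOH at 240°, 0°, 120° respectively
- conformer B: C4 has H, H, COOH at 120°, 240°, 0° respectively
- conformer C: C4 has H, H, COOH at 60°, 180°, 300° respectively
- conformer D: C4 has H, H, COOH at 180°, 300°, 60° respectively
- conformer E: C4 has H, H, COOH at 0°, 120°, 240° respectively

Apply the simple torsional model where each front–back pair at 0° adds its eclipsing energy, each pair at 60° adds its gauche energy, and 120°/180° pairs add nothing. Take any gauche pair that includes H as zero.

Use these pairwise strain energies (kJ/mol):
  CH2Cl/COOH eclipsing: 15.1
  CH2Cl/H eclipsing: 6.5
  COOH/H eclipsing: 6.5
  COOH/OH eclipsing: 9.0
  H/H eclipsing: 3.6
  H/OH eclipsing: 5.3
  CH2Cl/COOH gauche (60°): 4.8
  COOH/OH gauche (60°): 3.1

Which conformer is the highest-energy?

A (eclipsed): H–H eclipsed, OH–COOH eclipsed, CH2Cl–H eclipsed; 3.6 + 9.0 + 6.5 = 19.1 kJ/mol.
B (eclipsed): H–COOH eclipsed, OH–H eclipsed, CH2Cl–H eclipsed; 6.5 + 5.3 + 6.5 = 18.3 kJ/mol.
C (staggered): CH2Cl–COOH gauche; 4.8 = 4.8 kJ/mol.
D (staggered): OH–COOH gauche; 3.1 = 3.1 kJ/mol.
E (eclipsed): H–H eclipsed, OH–H eclipsed, CH2Cl–COOH eclipsed; 3.6 + 5.3 + 15.1 = 24.0 kJ/mol.
E has the highest total (24.0 kJ/mol).

E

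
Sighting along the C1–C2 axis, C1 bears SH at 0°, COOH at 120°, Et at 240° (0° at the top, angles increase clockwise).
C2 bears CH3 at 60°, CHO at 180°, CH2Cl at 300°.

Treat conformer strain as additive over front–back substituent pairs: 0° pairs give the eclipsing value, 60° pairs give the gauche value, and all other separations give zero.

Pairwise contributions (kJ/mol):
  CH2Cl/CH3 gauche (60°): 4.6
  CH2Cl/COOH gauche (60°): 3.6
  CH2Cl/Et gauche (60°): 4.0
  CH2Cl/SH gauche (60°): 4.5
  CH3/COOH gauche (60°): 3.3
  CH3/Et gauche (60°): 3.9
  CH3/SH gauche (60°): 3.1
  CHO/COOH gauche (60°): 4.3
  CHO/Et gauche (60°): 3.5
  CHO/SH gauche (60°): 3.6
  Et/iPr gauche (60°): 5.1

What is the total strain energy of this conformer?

This conformer is staggered. SH at 0° is gauche with CH3 at 60° (3.1); SH at 0° is gauche with CH2Cl at 300° (4.5); COOH at 120° is gauche with CH3 at 60° (3.3); COOH at 120° is gauche with CHO at 180° (4.3); Et at 240° is gauche with CHO at 180° (3.5); Et at 240° is gauche with CH2Cl at 300° (4.0). Total 22.7 kJ/mol.

22.7 kJ/mol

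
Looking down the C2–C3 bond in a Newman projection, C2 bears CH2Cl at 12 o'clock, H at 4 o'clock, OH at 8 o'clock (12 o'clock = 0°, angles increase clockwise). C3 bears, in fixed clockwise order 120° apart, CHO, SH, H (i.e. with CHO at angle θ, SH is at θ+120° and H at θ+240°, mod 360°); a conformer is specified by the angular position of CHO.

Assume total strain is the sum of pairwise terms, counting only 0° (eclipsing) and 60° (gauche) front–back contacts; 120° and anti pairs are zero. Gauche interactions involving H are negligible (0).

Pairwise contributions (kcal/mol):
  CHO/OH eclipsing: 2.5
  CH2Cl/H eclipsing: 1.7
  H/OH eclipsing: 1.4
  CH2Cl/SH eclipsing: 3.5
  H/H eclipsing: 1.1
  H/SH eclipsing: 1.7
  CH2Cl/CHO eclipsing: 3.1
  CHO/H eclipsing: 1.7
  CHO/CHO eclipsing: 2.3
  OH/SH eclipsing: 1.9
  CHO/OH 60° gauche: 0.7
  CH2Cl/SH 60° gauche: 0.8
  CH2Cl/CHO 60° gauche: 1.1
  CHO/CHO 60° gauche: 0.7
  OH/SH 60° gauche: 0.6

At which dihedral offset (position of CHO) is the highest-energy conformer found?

CHO at 0° is eclipsed. CH2Cl at 0° is eclipsed with CHO at 0° (3.1); H at 120° is eclipsed with SH at 120° (1.7); OH at 240° is eclipsed with H at 240° (1.4). Total 6.2 kcal/mol.
CHO at 60° is staggered. CH2Cl at 0° is gauche with CHO at 60° (1.1); OH at 240° is gauche with SH at 180° (0.6). Total 1.7 kcal/mol.
CHO at 120° is eclipsed. CH2Cl at 0° is eclipsed with H at 0° (1.7); H at 120° is eclipsed with CHO at 120° (1.7); OH at 240° is eclipsed with SH at 240° (1.9). Total 5.3 kcal/mol.
CHO at 180° is staggered. CH2Cl at 0° is gauche with SH at 300° (0.8); OH at 240° is gauche with CHO at 180° (0.7); OH at 240° is gauche with SH at 300° (0.6). Total 2.1 kcal/mol.
CHO at 240° is eclipsed. CH2Cl at 0° is eclipsed with SH at 0° (3.5); H at 120° is eclipsed with H at 120° (1.1); OH at 240° is eclipsed with CHO at 240° (2.5). Total 7.1 kcal/mol.
CHO at 300° is staggered. CH2Cl at 0° is gauche with CHO at 300° (1.1); CH2Cl at 0° is gauche with SH at 60° (0.8); OH at 240° is gauche with CHO at 300° (0.7). Total 2.6 kcal/mol.
The maximum (7.1 kcal/mol) occurs with CHO at 240°.

240°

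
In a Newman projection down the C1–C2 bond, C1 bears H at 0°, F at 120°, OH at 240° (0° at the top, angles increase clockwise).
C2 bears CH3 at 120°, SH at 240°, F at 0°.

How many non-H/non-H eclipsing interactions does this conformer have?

2

Non-H eclipsing pairs: F(120°)/CH3(120°); OH(240°)/SH(240°) — 2 interactions.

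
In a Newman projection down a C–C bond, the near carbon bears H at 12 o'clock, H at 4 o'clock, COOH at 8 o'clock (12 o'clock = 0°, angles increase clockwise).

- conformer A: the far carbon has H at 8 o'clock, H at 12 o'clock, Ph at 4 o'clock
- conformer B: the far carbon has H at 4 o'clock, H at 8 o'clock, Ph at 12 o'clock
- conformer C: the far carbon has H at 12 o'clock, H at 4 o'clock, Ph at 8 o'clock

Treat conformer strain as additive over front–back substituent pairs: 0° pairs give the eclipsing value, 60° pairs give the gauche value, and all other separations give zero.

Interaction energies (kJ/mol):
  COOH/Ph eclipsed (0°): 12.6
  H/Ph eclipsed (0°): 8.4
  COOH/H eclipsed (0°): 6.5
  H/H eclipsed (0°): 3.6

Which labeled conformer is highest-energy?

C

A (eclipsed): H–H eclipsed, H–Ph eclipsed, COOH–H eclipsed; 3.6 + 8.4 + 6.5 = 18.5 kJ/mol.
B (eclipsed): H–Ph eclipsed, H–H eclipsed, COOH–H eclipsed; 8.4 + 3.6 + 6.5 = 18.5 kJ/mol.
C (eclipsed): H–H eclipsed, H–H eclipsed, COOH–Ph eclipsed; 3.6 + 3.6 + 12.6 = 19.8 kJ/mol.
C has the highest total (19.8 kJ/mol).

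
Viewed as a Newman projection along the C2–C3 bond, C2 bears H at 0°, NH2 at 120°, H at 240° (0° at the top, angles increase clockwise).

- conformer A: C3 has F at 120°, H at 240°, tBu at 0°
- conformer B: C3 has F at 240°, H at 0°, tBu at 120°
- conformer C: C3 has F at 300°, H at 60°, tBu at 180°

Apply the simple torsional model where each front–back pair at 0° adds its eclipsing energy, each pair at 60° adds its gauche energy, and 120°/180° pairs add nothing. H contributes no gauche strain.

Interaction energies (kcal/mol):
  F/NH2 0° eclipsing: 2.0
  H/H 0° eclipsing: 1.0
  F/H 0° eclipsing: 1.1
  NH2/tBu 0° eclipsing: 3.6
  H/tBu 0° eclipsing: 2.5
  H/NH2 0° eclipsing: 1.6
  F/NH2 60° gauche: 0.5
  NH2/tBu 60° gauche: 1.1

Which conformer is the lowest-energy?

A (eclipsed): H(0°)/tBu(0°) eclipsed 2.5; NH2(120°)/F(120°) eclipsed 2.0; H(240°)/H(240°) eclipsed 1.0 → 5.5 kcal/mol.
B (eclipsed): H(0°)/H(0°) eclipsed 1.0; NH2(120°)/tBu(120°) eclipsed 3.6; H(240°)/F(240°) eclipsed 1.1 → 5.7 kcal/mol.
C (staggered): NH2(120°)/tBu(180°) gauche 1.1 → 1.1 kcal/mol.
C has the lowest total (1.1 kcal/mol).

C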